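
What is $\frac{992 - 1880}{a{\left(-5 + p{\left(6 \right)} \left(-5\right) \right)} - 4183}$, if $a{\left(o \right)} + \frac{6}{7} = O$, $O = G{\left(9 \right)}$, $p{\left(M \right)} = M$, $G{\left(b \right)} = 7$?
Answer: $\frac{1036}{4873} \approx 0.2126$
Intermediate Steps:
$O = 7$
$a{\left(o \right)} = \frac{43}{7}$ ($a{\left(o \right)} = - \frac{6}{7} + 7 = \frac{43}{7}$)
$\frac{992 - 1880}{a{\left(-5 + p{\left(6 \right)} \left(-5\right) \right)} - 4183} = \frac{992 - 1880}{\frac{43}{7} - 4183} = - \frac{888}{- \frac{29238}{7}} = \left(-888\right) \left(- \frac{7}{29238}\right) = \frac{1036}{4873}$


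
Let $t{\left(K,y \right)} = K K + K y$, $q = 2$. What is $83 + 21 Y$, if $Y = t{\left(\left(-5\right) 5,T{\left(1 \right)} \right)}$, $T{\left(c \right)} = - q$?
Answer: $14258$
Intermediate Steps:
$T{\left(c \right)} = -2$ ($T{\left(c \right)} = \left(-1\right) 2 = -2$)
$t{\left(K,y \right)} = K^{2} + K y$
$Y = 675$ ($Y = \left(-5\right) 5 \left(\left(-5\right) 5 - 2\right) = - 25 \left(-25 - 2\right) = \left(-25\right) \left(-27\right) = 675$)
$83 + 21 Y = 83 + 21 \cdot 675 = 83 + 14175 = 14258$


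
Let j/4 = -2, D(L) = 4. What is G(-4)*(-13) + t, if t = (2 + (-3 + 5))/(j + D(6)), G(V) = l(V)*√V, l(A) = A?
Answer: -1 + 104*I ≈ -1.0 + 104.0*I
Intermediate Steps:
j = -8 (j = 4*(-2) = -8)
G(V) = V^(3/2) (G(V) = V*√V = V^(3/2))
t = -1 (t = (2 + (-3 + 5))/(-8 + 4) = (2 + 2)/(-4) = 4*(-¼) = -1)
G(-4)*(-13) + t = (-4)^(3/2)*(-13) - 1 = -8*I*(-13) - 1 = 104*I - 1 = -1 + 104*I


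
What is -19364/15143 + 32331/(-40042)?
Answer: -1264961621/606356006 ≈ -2.0862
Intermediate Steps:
-19364/15143 + 32331/(-40042) = -19364*1/15143 + 32331*(-1/40042) = -19364/15143 - 32331/40042 = -1264961621/606356006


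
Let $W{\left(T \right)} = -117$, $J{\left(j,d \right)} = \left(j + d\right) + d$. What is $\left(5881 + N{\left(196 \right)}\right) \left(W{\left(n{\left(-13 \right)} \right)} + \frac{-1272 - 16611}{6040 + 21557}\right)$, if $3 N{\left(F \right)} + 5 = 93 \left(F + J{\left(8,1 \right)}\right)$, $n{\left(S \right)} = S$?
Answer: $-1442992$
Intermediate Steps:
$J{\left(j,d \right)} = j + 2 d$ ($J{\left(j,d \right)} = \left(d + j\right) + d = j + 2 d$)
$N{\left(F \right)} = \frac{925}{3} + 31 F$ ($N{\left(F \right)} = - \frac{5}{3} + \frac{93 \left(F + \left(8 + 2 \cdot 1\right)\right)}{3} = - \frac{5}{3} + \frac{93 \left(F + \left(8 + 2\right)\right)}{3} = - \frac{5}{3} + \frac{93 \left(F + 10\right)}{3} = - \frac{5}{3} + \frac{93 \left(10 + F\right)}{3} = - \frac{5}{3} + \frac{930 + 93 F}{3} = - \frac{5}{3} + \left(310 + 31 F\right) = \frac{925}{3} + 31 F$)
$\left(5881 + N{\left(196 \right)}\right) \left(W{\left(n{\left(-13 \right)} \right)} + \frac{-1272 - 16611}{6040 + 21557}\right) = \left(5881 + \left(\frac{925}{3} + 31 \cdot 196\right)\right) \left(-117 + \frac{-1272 - 16611}{6040 + 21557}\right) = \left(5881 + \left(\frac{925}{3} + 6076\right)\right) \left(-117 - \frac{17883}{27597}\right) = \left(5881 + \frac{19153}{3}\right) \left(-117 - \frac{5961}{9199}\right) = \frac{36796 \left(-117 - \frac{5961}{9199}\right)}{3} = \frac{36796}{3} \left(- \frac{1082244}{9199}\right) = -1442992$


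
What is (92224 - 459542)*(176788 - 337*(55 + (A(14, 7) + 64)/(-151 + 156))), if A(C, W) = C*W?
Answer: -270592518378/5 ≈ -5.4119e+10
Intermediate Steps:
(92224 - 459542)*(176788 - 337*(55 + (A(14, 7) + 64)/(-151 + 156))) = (92224 - 459542)*(176788 - 337*(55 + (14*7 + 64)/(-151 + 156))) = -367318*(176788 - 337*(55 + (98 + 64)/5)) = -367318*(176788 - 337*(55 + 162*(1/5))) = -367318*(176788 - 337*(55 + 162/5)) = -367318*(176788 - 337*437/5) = -367318*(176788 - 147269/5) = -367318*736671/5 = -270592518378/5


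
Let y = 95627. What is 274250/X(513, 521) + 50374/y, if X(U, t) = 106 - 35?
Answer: 26229281304/6789517 ≈ 3863.2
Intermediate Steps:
X(U, t) = 71
274250/X(513, 521) + 50374/y = 274250/71 + 50374/95627 = 26229281304/6789517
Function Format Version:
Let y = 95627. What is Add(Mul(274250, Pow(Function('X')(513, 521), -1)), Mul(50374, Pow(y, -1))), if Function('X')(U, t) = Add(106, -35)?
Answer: Rational(26229281304, 6789517) ≈ 3863.2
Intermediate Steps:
Function('X')(U, t) = 71
Add(Mul(274250, Pow(Function('X')(513, 521), -1)), Mul(50374, Pow(y, -1))) = Add(Mul(274250, Pow(71, -1)), Mul(50374, Pow(95627, -1))) = Add(Mul(274250, Rational(1, 71)), Mul(50374, Rational(1, 95627))) = Add(Rational(274250, 71), Rational(50374, 95627)) = Rational(26229281304, 6789517)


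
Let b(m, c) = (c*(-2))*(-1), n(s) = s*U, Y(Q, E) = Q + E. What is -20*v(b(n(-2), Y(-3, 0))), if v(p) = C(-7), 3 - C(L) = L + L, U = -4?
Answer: -340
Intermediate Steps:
C(L) = 3 - 2*L (C(L) = 3 - (L + L) = 3 - 2*L)
Y(Q, E) = E + Q
n(s) = -4*s (n(s) = s*(-4) = -4*s)
b(m, c) = 2*c (b(m, c) = -2*c*(-1) = 2*c)
v(p) = 17 (v(p) = 3 - 2*(-7) = 3 + 14 = 17)
-20*v(b(n(-2), Y(-3, 0))) = -20*17 = -340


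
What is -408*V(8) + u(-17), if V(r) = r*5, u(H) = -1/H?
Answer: -277439/17 ≈ -16320.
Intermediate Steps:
V(r) = 5*r
-408*V(8) + u(-17) = -2040*8 - 1/(-17) = -408*40 - 1*(-1/17) = -16320 + 1/17 = -277439/17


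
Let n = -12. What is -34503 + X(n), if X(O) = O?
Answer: -34515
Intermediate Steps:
-34503 + X(n) = -34503 - 12 = -34515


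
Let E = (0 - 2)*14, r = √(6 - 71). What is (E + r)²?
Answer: (28 - I*√65)² ≈ 719.0 - 451.49*I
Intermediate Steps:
r = I*√65 (r = √(-65) = I*√65 ≈ 8.0623*I)
E = -28 (E = -2*14 = -28)
(E + r)² = (-28 + I*√65)²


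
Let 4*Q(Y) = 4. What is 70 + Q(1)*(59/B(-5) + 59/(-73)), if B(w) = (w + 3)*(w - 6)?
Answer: 115429/1606 ≈ 71.874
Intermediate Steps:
Q(Y) = 1 (Q(Y) = (¼)*4 = 1)
B(w) = (-6 + w)*(3 + w) (B(w) = (3 + w)*(-6 + w) = (-6 + w)*(3 + w))
70 + Q(1)*(59/B(-5) + 59/(-73)) = 70 + 1*(59/(-18 + (-5)² - 3*(-5)) + 59/(-73)) = 70 + 1*(59/(-18 + 25 + 15) + 59*(-1/73)) = 70 + 1*(59/22 - 59/73) = 70 + 1*(3009/1606) = 70 + 3009/1606 = 115429/1606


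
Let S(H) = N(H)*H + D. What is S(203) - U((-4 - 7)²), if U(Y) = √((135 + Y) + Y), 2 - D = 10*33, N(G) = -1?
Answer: -531 - √377 ≈ -550.42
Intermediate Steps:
D = -328 (D = 2 - 10*33 = 2 - 1*330 = 2 - 330 = -328)
S(H) = -328 - H (S(H) = -H - 328 = -328 - H)
U(Y) = √(135 + 2*Y)
S(203) - U((-4 - 7)²) = (-328 - 1*203) - √(135 + 2*(-4 - 7)²) = (-328 - 203) - √(135 + 2*(-11)²) = -531 - √(135 + 2*121) = -531 - √(135 + 242) = -531 - √377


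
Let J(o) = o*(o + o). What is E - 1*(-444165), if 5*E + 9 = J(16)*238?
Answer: 2342672/5 ≈ 4.6853e+5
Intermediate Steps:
J(o) = 2*o² (J(o) = o*(2*o) = 2*o²)
E = 121847/5 (E = -9/5 + ((2*16²)*238)/5 = -9/5 + ((2*256)*238)/5 = -9/5 + (512*238)/5 = -9/5 + (⅕)*121856 = -9/5 + 121856/5 = 121847/5 ≈ 24369.)
E - 1*(-444165) = 121847/5 - 1*(-444165) = 121847/5 + 444165 = 2342672/5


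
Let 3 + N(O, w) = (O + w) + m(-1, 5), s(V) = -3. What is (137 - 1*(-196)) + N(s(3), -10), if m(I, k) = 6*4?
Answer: 341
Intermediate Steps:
m(I, k) = 24
N(O, w) = 21 + O + w (N(O, w) = -3 + ((O + w) + 24) = -3 + (24 + O + w) = 21 + O + w)
(137 - 1*(-196)) + N(s(3), -10) = (137 - 1*(-196)) + (21 - 3 - 10) = (137 + 196) + 8 = 333 + 8 = 341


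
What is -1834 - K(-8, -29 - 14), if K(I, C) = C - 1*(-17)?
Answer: -1808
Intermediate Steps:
K(I, C) = 17 + C (K(I, C) = C + 17 = 17 + C)
-1834 - K(-8, -29 - 14) = -1834 - (17 + (-29 - 14)) = -1834 - (17 - 43) = -1834 - 1*(-26) = -1834 + 26 = -1808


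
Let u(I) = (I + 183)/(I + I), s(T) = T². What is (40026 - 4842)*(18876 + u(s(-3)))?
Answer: 664508480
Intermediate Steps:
u(I) = (183 + I)/(2*I) (u(I) = (183 + I)/((2*I)) = (183 + I)*(1/(2*I)) = (183 + I)/(2*I))
(40026 - 4842)*(18876 + u(s(-3))) = (40026 - 4842)*(18876 + (183 + (-3)²)/(2*((-3)²))) = 35184*(18876 + (½)*(183 + 9)/9) = 35184*(18876 + (½)*(⅑)*192) = 35184*(18876 + 32/3) = 35184*(56660/3) = 664508480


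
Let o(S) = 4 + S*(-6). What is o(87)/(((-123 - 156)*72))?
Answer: 259/10044 ≈ 0.025787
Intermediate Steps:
o(S) = 4 - 6*S
o(87)/(((-123 - 156)*72)) = (4 - 6*87)/(((-123 - 156)*72)) = (4 - 522)/((-279*72)) = -518/(-20088) = -518*(-1/20088) = 259/10044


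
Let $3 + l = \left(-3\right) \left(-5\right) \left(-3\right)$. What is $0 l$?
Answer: $0$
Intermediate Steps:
$l = -48$ ($l = -3 + \left(-3\right) \left(-5\right) \left(-3\right) = -3 + 15 \left(-3\right) = -3 - 45 = -48$)
$0 l = 0 \left(-48\right) = 0$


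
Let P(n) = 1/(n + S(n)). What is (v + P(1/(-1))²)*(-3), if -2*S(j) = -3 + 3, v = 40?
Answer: -123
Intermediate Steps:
S(j) = 0 (S(j) = -(-3 + 3)/2 = -½*0 = 0)
P(n) = 1/n (P(n) = 1/(n + 0) = 1/n)
(v + P(1/(-1))²)*(-3) = (40 + (1/(1/(-1)))²)*(-3) = (40 + (1/(1*(-1)))²)*(-3) = (40 + (1/(-1))²)*(-3) = (40 + (-1)²)*(-3) = (40 + 1)*(-3) = 41*(-3) = -123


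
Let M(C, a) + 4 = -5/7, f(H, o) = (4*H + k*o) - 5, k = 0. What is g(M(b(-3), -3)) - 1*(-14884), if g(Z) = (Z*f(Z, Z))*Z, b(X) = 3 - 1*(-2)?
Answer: 4923349/343 ≈ 14354.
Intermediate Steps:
f(H, o) = -5 + 4*H (f(H, o) = (4*H + 0*o) - 5 = (4*H + 0) - 5 = 4*H - 5 = -5 + 4*H)
b(X) = 5 (b(X) = 3 + 2 = 5)
M(C, a) = -33/7 (M(C, a) = -4 - 5/7 = -33/7)
g(Z) = Z²*(-5 + 4*Z) (g(Z) = (Z*(-5 + 4*Z))*Z = Z²*(-5 + 4*Z))
g(M(b(-3), -3)) - 1*(-14884) = (-33/7)²*(-5 + 4*(-33/7)) - 1*(-14884) = 1089*(-5 - 132/7)/49 + 14884 = (1089/49)*(-167/7) + 14884 = -181863/343 + 14884 = 4923349/343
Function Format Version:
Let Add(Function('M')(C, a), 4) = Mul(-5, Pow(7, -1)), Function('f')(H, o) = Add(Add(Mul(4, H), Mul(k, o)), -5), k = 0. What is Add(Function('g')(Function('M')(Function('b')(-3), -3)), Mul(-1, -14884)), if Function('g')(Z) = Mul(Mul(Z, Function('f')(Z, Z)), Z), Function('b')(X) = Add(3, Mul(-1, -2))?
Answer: Rational(4923349, 343) ≈ 14354.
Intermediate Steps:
Function('f')(H, o) = Add(-5, Mul(4, H)) (Function('f')(H, o) = Add(Add(Mul(4, H), Mul(0, o)), -5) = Add(Add(Mul(4, H), 0), -5) = Add(Mul(4, H), -5) = Add(-5, Mul(4, H)))
Function('b')(X) = 5 (Function('b')(X) = Add(3, 2) = 5)
Function('M')(C, a) = Rational(-33, 7) (Function('M')(C, a) = Add(-4, Mul(-5, Pow(7, -1))) = Add(-4, Mul(-5, Rational(1, 7))) = Add(-4, Rational(-5, 7)) = Rational(-33, 7))
Function('g')(Z) = Mul(Pow(Z, 2), Add(-5, Mul(4, Z))) (Function('g')(Z) = Mul(Mul(Z, Add(-5, Mul(4, Z))), Z) = Mul(Pow(Z, 2), Add(-5, Mul(4, Z))))
Add(Function('g')(Function('M')(Function('b')(-3), -3)), Mul(-1, -14884)) = Add(Mul(Pow(Rational(-33, 7), 2), Add(-5, Mul(4, Rational(-33, 7)))), Mul(-1, -14884)) = Add(Mul(Rational(1089, 49), Add(-5, Rational(-132, 7))), 14884) = Add(Mul(Rational(1089, 49), Rational(-167, 7)), 14884) = Add(Rational(-181863, 343), 14884) = Rational(4923349, 343)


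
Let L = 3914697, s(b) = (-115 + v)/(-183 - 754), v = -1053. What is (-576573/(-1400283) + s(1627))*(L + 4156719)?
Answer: 1951291224982680/145785019 ≈ 1.3385e+7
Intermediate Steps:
s(b) = 1168/937 (s(b) = (-115 - 1053)/(-183 - 754) = -1168/(-937) = -1168*(-1/937) = 1168/937)
(-576573/(-1400283) + s(1627))*(L + 4156719) = (-576573/(-1400283) + 1168/937)*(3914697 + 4156719) = (-576573*(-1/1400283) + 1168/937)*8071416 = (192191/466761 + 1168/937)*8071416 = (725259815/437355057)*8071416 = 1951291224982680/145785019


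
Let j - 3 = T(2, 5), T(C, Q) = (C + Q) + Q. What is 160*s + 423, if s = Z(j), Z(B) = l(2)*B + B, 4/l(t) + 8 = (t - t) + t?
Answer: 1223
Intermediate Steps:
l(t) = 4/(-8 + t) (l(t) = 4/(-8 + ((t - t) + t)) = 4/(-8 + (0 + t)) = 4/(-8 + t))
T(C, Q) = C + 2*Q
j = 15 (j = 3 + (2 + 2*5) = 3 + (2 + 10) = 3 + 12 = 15)
Z(B) = B/3 (Z(B) = (4/(-8 + 2))*B + B = (4/(-6))*B + B = (4*(-⅙))*B + B = -2*B/3 + B = B/3)
s = 5 (s = (⅓)*15 = 5)
160*s + 423 = 160*5 + 423 = 800 + 423 = 1223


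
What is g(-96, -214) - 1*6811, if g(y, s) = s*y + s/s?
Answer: 13734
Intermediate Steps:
g(y, s) = 1 + s*y (g(y, s) = s*y + 1 = 1 + s*y)
g(-96, -214) - 1*6811 = (1 - 214*(-96)) - 1*6811 = (1 + 20544) - 6811 = 20545 - 6811 = 13734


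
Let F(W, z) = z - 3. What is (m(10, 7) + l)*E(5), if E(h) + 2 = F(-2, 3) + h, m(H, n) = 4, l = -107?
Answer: -309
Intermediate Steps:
F(W, z) = -3 + z
E(h) = -2 + h (E(h) = -2 + ((-3 + 3) + h) = -2 + (0 + h) = -2 + h)
(m(10, 7) + l)*E(5) = (4 - 107)*(-2 + 5) = -103*3 = -309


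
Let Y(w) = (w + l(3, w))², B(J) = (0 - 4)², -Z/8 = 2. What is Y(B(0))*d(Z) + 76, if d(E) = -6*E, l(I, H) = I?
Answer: 34732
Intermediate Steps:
Z = -16 (Z = -8*2 = -16)
B(J) = 16 (B(J) = (-4)² = 16)
Y(w) = (3 + w)² (Y(w) = (w + 3)² = (3 + w)²)
Y(B(0))*d(Z) + 76 = (3 + 16)²*(-6*(-16)) + 76 = 19²*96 + 76 = 361*96 + 76 = 34656 + 76 = 34732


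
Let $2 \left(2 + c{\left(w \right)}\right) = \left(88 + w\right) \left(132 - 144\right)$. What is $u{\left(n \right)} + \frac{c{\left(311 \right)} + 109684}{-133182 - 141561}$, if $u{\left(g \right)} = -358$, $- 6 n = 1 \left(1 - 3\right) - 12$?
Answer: $- \frac{98465282}{274743} \approx -358.39$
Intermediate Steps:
$n = \frac{7}{3}$ ($n = - \frac{1 \left(1 - 3\right) - 12}{6} = - \frac{1 \left(-2\right) - 12}{6} = - \frac{-2 - 12}{6} = \left(- \frac{1}{6}\right) \left(-14\right) = \frac{7}{3} \approx 2.3333$)
$c{\left(w \right)} = -530 - 6 w$ ($c{\left(w \right)} = -2 + \frac{\left(88 + w\right) \left(132 - 144\right)}{2} = -2 + \frac{\left(88 + w\right) \left(-12\right)}{2} = -2 + \frac{-1056 - 12 w}{2} = -2 - \left(528 + 6 w\right) = -530 - 6 w$)
$u{\left(n \right)} + \frac{c{\left(311 \right)} + 109684}{-133182 - 141561} = -358 + \frac{\left(-530 - 1866\right) + 109684}{-133182 - 141561} = -358 + \frac{\left(-530 - 1866\right) + 109684}{-274743} = -358 + \left(-2396 + 109684\right) \left(- \frac{1}{274743}\right) = -358 + 107288 \left(- \frac{1}{274743}\right) = -358 - \frac{107288}{274743} = - \frac{98465282}{274743}$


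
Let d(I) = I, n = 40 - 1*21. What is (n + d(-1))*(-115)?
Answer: -2070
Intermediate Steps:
n = 19 (n = 40 - 21 = 19)
(n + d(-1))*(-115) = (19 - 1)*(-115) = 18*(-115) = -2070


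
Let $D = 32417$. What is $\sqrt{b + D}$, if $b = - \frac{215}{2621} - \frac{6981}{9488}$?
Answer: $\frac{\sqrt{1252925579962078435}}{6217012} \approx 180.04$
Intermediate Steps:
$b = - \frac{20337121}{24868048}$ ($b = \left(-215\right) \frac{1}{2621} - \frac{6981}{9488} = - \frac{215}{2621} - \frac{6981}{9488} = - \frac{20337121}{24868048} \approx -0.8178$)
$\sqrt{b + D} = \sqrt{- \frac{20337121}{24868048} + 32417} = \sqrt{\frac{806127174895}{24868048}} = \frac{\sqrt{1252925579962078435}}{6217012}$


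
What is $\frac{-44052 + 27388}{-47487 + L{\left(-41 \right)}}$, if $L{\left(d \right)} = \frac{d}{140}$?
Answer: $\frac{2332960}{6648221} \approx 0.35091$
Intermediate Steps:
$L{\left(d \right)} = \frac{d}{140}$ ($L{\left(d \right)} = d \frac{1}{140} = \frac{d}{140}$)
$\frac{-44052 + 27388}{-47487 + L{\left(-41 \right)}} = \frac{-44052 + 27388}{-47487 + \frac{1}{140} \left(-41\right)} = - \frac{16664}{-47487 - \frac{41}{140}} = - \frac{16664}{- \frac{6648221}{140}} = \left(-16664\right) \left(- \frac{140}{6648221}\right) = \frac{2332960}{6648221}$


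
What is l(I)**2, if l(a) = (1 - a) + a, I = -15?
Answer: 1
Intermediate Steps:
l(a) = 1
l(I)**2 = 1**2 = 1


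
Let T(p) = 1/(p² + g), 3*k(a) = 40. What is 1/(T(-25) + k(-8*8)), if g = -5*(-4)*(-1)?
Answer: 1815/24203 ≈ 0.074991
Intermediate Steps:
k(a) = 40/3 (k(a) = (⅓)*40 = 40/3)
g = -20 (g = 20*(-1) = -20)
T(p) = 1/(-20 + p²) (T(p) = 1/(p² - 20) = 1/(-20 + p²))
1/(T(-25) + k(-8*8)) = 1/(1/(-20 + (-25)²) + 40/3) = 1/(1/(-20 + 625) + 40/3) = 1/(1/605 + 40/3) = 1/(24203/1815) = 1815/24203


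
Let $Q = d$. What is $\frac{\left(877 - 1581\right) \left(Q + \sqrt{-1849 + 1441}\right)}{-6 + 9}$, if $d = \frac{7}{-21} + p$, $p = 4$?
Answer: $- \frac{7744}{9} - \frac{1408 i \sqrt{102}}{3} \approx -860.44 - 4740.0 i$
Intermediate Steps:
$d = \frac{11}{3}$ ($d = \frac{7}{-21} + 4 = 7 \left(- \frac{1}{21}\right) + 4 = - \frac{1}{3} + 4 = \frac{11}{3} \approx 3.6667$)
$Q = \frac{11}{3} \approx 3.6667$
$\frac{\left(877 - 1581\right) \left(Q + \sqrt{-1849 + 1441}\right)}{-6 + 9} = \frac{\left(877 - 1581\right) \left(\frac{11}{3} + \sqrt{-1849 + 1441}\right)}{-6 + 9} = \frac{\left(-704\right) \left(\frac{11}{3} + \sqrt{-408}\right)}{3} = \frac{\left(-704\right) \left(\frac{11}{3} + 2 i \sqrt{102}\right)}{3} = \frac{- \frac{7744}{3} - 1408 i \sqrt{102}}{3} = - \frac{7744}{9} - \frac{1408 i \sqrt{102}}{3}$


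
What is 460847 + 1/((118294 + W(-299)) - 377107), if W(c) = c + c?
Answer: 119548781116/259411 ≈ 4.6085e+5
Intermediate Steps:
W(c) = 2*c
460847 + 1/((118294 + W(-299)) - 377107) = 460847 + 1/((118294 + 2*(-299)) - 377107) = 460847 + 1/((118294 - 598) - 377107) = 460847 + 1/(117696 - 377107) = 460847 + 1/(-259411) = 460847 - 1/259411 = 119548781116/259411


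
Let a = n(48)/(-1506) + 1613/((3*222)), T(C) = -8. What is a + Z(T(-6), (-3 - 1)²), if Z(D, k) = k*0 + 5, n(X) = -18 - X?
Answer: 1248019/167166 ≈ 7.4657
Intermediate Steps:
Z(D, k) = 5 (Z(D, k) = 0 + 5 = 5)
a = 412189/167166 (a = (-18 - 1*48)/(-1506) + 1613/((3*222)) = (-18 - 48)*(-1/1506) + 1613/666 = -66*(-1/1506) + 1613*(1/666) = 11/251 + 1613/666 = 412189/167166 ≈ 2.4657)
a + Z(T(-6), (-3 - 1)²) = 412189/167166 + 5 = 1248019/167166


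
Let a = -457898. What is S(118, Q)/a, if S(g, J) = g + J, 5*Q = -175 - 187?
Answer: -114/1144745 ≈ -9.9586e-5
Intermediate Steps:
Q = -362/5 (Q = (-175 - 187)/5 = (1/5)*(-362) = -362/5 ≈ -72.400)
S(g, J) = J + g
S(118, Q)/a = (-362/5 + 118)/(-457898) = (228/5)*(-1/457898) = -114/1144745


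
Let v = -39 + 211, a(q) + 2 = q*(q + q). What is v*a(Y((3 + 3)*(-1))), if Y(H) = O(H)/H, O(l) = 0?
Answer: -344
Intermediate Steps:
Y(H) = 0 (Y(H) = 0/H = 0)
a(q) = -2 + 2*q² (a(q) = -2 + q*(q + q) = -2 + q*(2*q) = -2 + 2*q²)
v = 172
v*a(Y((3 + 3)*(-1))) = 172*(-2 + 2*0²) = 172*(-2 + 2*0) = 172*(-2 + 0) = 172*(-2) = -344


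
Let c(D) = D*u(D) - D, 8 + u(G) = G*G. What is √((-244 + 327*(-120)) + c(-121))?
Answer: 2*I*√452489 ≈ 1345.3*I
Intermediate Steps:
u(G) = -8 + G² (u(G) = -8 + G*G = -8 + G²)
c(D) = -D + D*(-8 + D²) (c(D) = D*(-8 + D²) - D = -D + D*(-8 + D²))
√((-244 + 327*(-120)) + c(-121)) = √((-244 + 327*(-120)) - 121*(-9 + (-121)²)) = √((-244 - 39240) - 121*(-9 + 14641)) = √(-39484 - 121*14632) = √(-39484 - 1770472) = √(-1809956) = 2*I*√452489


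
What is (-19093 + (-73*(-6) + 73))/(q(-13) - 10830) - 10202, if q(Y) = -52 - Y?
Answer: -36955652/3623 ≈ -10200.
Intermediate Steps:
(-19093 + (-73*(-6) + 73))/(q(-13) - 10830) - 10202 = (-19093 + (-73*(-6) + 73))/((-52 - 1*(-13)) - 10830) - 10202 = (-19093 + (438 + 73))/((-52 + 13) - 10830) - 10202 = (-19093 + 511)/(-39 - 10830) - 10202 = -18582/(-10869) - 10202 = -18582*(-1/10869) - 10202 = 6194/3623 - 10202 = -36955652/3623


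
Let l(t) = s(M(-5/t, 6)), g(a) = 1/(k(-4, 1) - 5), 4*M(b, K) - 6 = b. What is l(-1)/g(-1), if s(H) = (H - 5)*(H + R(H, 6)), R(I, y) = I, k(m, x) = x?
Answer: 99/2 ≈ 49.500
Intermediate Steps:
M(b, K) = 3/2 + b/4
g(a) = -¼ (g(a) = 1/(1 - 5) = 1/(-4) = -¼)
s(H) = 2*H*(-5 + H) (s(H) = (H - 5)*(H + H) = (-5 + H)*(2*H) = 2*H*(-5 + H))
l(t) = 2*(-7/2 - 5/(4*t))*(3/2 - 5/(4*t)) (l(t) = 2*(3/2 + (-5/t)/4)*(-5 + (3/2 + (-5/t)/4)) = 2*(3/2 - 5/(4*t))*(-5 + (3/2 - 5/(4*t))) = 2*(3/2 - 5/(4*t))*(-7/2 - 5/(4*t)) = 2*(-7/2 - 5/(4*t))*(3/2 - 5/(4*t)))
l(-1)/g(-1) = (-21/2 + 5/(-1) + (25/8)/(-1)²)/(-¼) = (-21/2 + 5*(-1) + (25/8)*1)*(-4) = (-21/2 - 5 + 25/8)*(-4) = -99/8*(-4) = 99/2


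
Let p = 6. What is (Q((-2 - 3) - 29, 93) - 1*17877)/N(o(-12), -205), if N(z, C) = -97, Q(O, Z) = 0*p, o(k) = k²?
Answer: 17877/97 ≈ 184.30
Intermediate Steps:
Q(O, Z) = 0 (Q(O, Z) = 0*6 = 0)
(Q((-2 - 3) - 29, 93) - 1*17877)/N(o(-12), -205) = (0 - 1*17877)/(-97) = (0 - 17877)*(-1/97) = -17877*(-1/97) = 17877/97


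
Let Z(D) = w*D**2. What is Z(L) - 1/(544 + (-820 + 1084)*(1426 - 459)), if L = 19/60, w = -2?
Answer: -2886161/14390550 ≈ -0.20056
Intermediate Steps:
L = 19/60 (L = 19*(1/60) = 19/60 ≈ 0.31667)
Z(D) = -2*D**2
Z(L) - 1/(544 + (-820 + 1084)*(1426 - 459)) = -2*(19/60)**2 - 1/(544 + (-820 + 1084)*(1426 - 459)) = -2*361/3600 - 1/(544 + 264*967) = -361/1800 - 1/(544 + 255288) = -361/1800 - 1/255832 = -2886161/14390550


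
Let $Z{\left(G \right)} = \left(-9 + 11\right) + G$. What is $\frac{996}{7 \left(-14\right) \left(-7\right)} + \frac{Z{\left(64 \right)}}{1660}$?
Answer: $\frac{424659}{284690} \approx 1.4917$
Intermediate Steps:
$Z{\left(G \right)} = 2 + G$
$\frac{996}{7 \left(-14\right) \left(-7\right)} + \frac{Z{\left(64 \right)}}{1660} = \frac{996}{7 \left(-14\right) \left(-7\right)} + \frac{2 + 64}{1660} = \frac{996}{\left(-98\right) \left(-7\right)} + 66 \cdot \frac{1}{1660} = \frac{996}{686} + \frac{33}{830} = 996 \cdot \frac{1}{686} + \frac{33}{830} = \frac{498}{343} + \frac{33}{830} = \frac{424659}{284690}$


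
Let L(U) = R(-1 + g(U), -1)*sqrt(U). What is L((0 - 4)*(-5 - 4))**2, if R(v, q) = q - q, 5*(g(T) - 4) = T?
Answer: 0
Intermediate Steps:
g(T) = 4 + T/5
R(v, q) = 0
L(U) = 0 (L(U) = 0*sqrt(U) = 0)
L((0 - 4)*(-5 - 4))**2 = 0**2 = 0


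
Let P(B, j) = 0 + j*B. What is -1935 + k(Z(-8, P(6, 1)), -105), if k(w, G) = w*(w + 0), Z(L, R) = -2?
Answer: -1931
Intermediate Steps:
P(B, j) = B*j (P(B, j) = 0 + B*j = B*j)
k(w, G) = w**2 (k(w, G) = w*w = w**2)
-1935 + k(Z(-8, P(6, 1)), -105) = -1935 + (-2)**2 = -1935 + 4 = -1931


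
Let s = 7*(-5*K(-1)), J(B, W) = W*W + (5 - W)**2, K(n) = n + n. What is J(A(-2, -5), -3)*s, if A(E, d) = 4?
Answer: 5110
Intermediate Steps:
K(n) = 2*n
J(B, W) = W**2 + (5 - W)**2
s = 70 (s = 7*(-10*(-1)) = 7*(-5*(-2)) = 7*10 = 70)
J(A(-2, -5), -3)*s = ((-3)**2 + (-5 - 3)**2)*70 = (9 + (-8)**2)*70 = (9 + 64)*70 = 73*70 = 5110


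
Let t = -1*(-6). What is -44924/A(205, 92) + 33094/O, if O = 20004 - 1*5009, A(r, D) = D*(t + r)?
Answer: -7803663/72770735 ≈ -0.10724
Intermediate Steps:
t = 6
A(r, D) = D*(6 + r)
O = 14995 (O = 20004 - 5009 = 14995)
-44924/A(205, 92) + 33094/O = -44924*1/(92*(6 + 205)) + 33094/14995 = -44924/(92*211) + 33094*(1/14995) = -44924/19412 + 33094/14995 = -44924*1/19412 + 33094/14995 = -11231/4853 + 33094/14995 = -7803663/72770735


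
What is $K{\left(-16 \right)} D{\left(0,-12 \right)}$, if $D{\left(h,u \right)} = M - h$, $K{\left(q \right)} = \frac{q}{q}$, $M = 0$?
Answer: $0$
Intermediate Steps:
$K{\left(q \right)} = 1$
$D{\left(h,u \right)} = - h$ ($D{\left(h,u \right)} = 0 - h = - h$)
$K{\left(-16 \right)} D{\left(0,-12 \right)} = 1 \left(\left(-1\right) 0\right) = 1 \cdot 0 = 0$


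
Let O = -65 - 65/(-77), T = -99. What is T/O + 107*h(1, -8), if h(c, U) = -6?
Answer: -3163857/4940 ≈ -640.46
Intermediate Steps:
O = -4940/77 (O = -65 - 65*(-1)/77 = -65 - 1*(-65/77) = -65 + 65/77 = -4940/77 ≈ -64.156)
T/O + 107*h(1, -8) = -99/(-4940/77) + 107*(-6) = -99*(-77/4940) - 642 = 7623/4940 - 642 = -3163857/4940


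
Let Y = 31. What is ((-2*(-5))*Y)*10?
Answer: 3100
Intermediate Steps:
((-2*(-5))*Y)*10 = (-2*(-5)*31)*10 = (10*31)*10 = 310*10 = 3100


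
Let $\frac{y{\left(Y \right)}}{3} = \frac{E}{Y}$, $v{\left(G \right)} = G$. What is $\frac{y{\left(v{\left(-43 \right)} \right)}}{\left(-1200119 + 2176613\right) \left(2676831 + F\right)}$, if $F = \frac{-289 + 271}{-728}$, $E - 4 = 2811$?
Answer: $- \frac{512330}{6818818411878051} \approx -7.5135 \cdot 10^{-11}$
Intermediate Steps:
$E = 2815$ ($E = 4 + 2811 = 2815$)
$y{\left(Y \right)} = \frac{8445}{Y}$ ($y{\left(Y \right)} = 3 \frac{2815}{Y} = \frac{8445}{Y}$)
$F = \frac{9}{364}$ ($F = \left(-18\right) \left(- \frac{1}{728}\right) = \frac{9}{364} \approx 0.024725$)
$\frac{y{\left(v{\left(-43 \right)} \right)}}{\left(-1200119 + 2176613\right) \left(2676831 + F\right)} = \frac{8445 \frac{1}{-43}}{\left(-1200119 + 2176613\right) \left(2676831 + \frac{9}{364}\right)} = \frac{8445 \left(- \frac{1}{43}\right)}{976494 \cdot \frac{974366493}{364}} = - \frac{8445}{43 \cdot \frac{475731517107771}{182}} = \left(- \frac{8445}{43}\right) \frac{182}{475731517107771} = - \frac{512330}{6818818411878051}$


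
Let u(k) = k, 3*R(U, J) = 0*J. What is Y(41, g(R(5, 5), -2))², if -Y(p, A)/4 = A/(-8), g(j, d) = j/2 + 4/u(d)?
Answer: 1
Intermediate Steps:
R(U, J) = 0 (R(U, J) = (0*J)/3 = (⅓)*0 = 0)
g(j, d) = j/2 + 4/d
Y(p, A) = A/2 (Y(p, A) = -4*A/(-8) = -(-1)*A/2 = A/2)
Y(41, g(R(5, 5), -2))² = (((½)*0 + 4/(-2))/2)² = ((0 + 4*(-½))/2)² = ((0 - 2)/2)² = ((½)*(-2))² = (-1)² = 1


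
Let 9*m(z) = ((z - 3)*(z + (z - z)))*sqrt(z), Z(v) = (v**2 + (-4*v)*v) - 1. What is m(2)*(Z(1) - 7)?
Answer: 22*sqrt(2)/9 ≈ 3.4570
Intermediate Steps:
Z(v) = -1 - 3*v**2 (Z(v) = (v**2 - 4*v**2) - 1 = -3*v**2 - 1 = -1 - 3*v**2)
m(z) = z**(3/2)*(-3 + z)/9 (m(z) = (((z - 3)*(z + (z - z)))*sqrt(z))/9 = (((-3 + z)*(z + 0))*sqrt(z))/9 = (((-3 + z)*z)*sqrt(z))/9 = ((z*(-3 + z))*sqrt(z))/9 = (z**(3/2)*(-3 + z))/9 = z**(3/2)*(-3 + z)/9)
m(2)*(Z(1) - 7) = (2**(3/2)*(-3 + 2)/9)*((-1 - 3*1**2) - 7) = ((1/9)*(2*sqrt(2))*(-1))*((-1 - 3*1) - 7) = (-2*sqrt(2)/9)*((-1 - 3) - 7) = (-2*sqrt(2)/9)*(-4 - 7) = -2*sqrt(2)/9*(-11) = 22*sqrt(2)/9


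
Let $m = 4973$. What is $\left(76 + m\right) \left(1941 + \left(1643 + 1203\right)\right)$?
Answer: $24169563$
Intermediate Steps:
$\left(76 + m\right) \left(1941 + \left(1643 + 1203\right)\right) = \left(76 + 4973\right) \left(1941 + \left(1643 + 1203\right)\right) = 5049 \left(1941 + 2846\right) = 5049 \cdot 4787 = 24169563$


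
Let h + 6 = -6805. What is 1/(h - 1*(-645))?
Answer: -1/6166 ≈ -0.00016218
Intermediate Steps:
h = -6811 (h = -6 - 6805 = -6811)
1/(h - 1*(-645)) = 1/(-6811 - 1*(-645)) = 1/(-6811 + 645) = 1/(-6166) = -1/6166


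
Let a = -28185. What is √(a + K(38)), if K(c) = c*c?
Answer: 11*I*√221 ≈ 163.53*I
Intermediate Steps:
K(c) = c²
√(a + K(38)) = √(-28185 + 38²) = √(-28185 + 1444) = √(-26741) = 11*I*√221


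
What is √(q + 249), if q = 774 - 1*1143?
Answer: 2*I*√30 ≈ 10.954*I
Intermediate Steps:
q = -369 (q = 774 - 1143 = -369)
√(q + 249) = √(-369 + 249) = √(-120) = 2*I*√30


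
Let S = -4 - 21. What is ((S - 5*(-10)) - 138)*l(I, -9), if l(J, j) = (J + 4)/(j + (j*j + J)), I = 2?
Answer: -339/37 ≈ -9.1622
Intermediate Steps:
l(J, j) = (4 + J)/(J + j + j²) (l(J, j) = (4 + J)/(j + (j² + J)) = (4 + J)/(j + (J + j²)) = (4 + J)/(J + j + j²))
S = -25
((S - 5*(-10)) - 138)*l(I, -9) = ((-25 - 5*(-10)) - 138)*((4 + 2)/(2 - 9 + (-9)²)) = ((-25 - 1*(-50)) - 138)*(6/(2 - 9 + 81)) = ((-25 + 50) - 138)*(6/74) = (25 - 138)*((1/74)*6) = -113*3/37 = -339/37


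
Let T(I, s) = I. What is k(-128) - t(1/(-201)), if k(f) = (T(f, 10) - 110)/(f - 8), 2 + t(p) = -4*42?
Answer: 687/4 ≈ 171.75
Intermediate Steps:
t(p) = -170 (t(p) = -2 - 4*42 = -2 - 168 = -170)
k(f) = (-110 + f)/(-8 + f) (k(f) = (f - 110)/(f - 8) = (-110 + f)/(-8 + f))
k(-128) - t(1/(-201)) = (-110 - 128)/(-8 - 128) - 1*(-170) = -238/(-136) + 170 = -1/136*(-238) + 170 = 7/4 + 170 = 687/4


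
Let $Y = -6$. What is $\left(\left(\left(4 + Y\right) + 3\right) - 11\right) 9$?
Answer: $-90$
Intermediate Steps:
$\left(\left(\left(4 + Y\right) + 3\right) - 11\right) 9 = \left(\left(\left(4 - 6\right) + 3\right) - 11\right) 9 = \left(\left(-2 + 3\right) - 11\right) 9 = \left(1 - 11\right) 9 = \left(-10\right) 9 = -90$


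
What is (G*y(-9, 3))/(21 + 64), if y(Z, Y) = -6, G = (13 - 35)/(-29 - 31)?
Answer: -11/425 ≈ -0.025882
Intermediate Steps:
G = 11/30 (G = -22/(-60) = -22*(-1/60) = 11/30 ≈ 0.36667)
(G*y(-9, 3))/(21 + 64) = ((11/30)*(-6))/(21 + 64) = -11/5/85 = -11/5*1/85 = -11/425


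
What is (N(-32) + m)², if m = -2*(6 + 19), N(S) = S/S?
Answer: 2401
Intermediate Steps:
N(S) = 1
m = -50 (m = -2*25 = -50)
(N(-32) + m)² = (1 - 50)² = (-49)² = 2401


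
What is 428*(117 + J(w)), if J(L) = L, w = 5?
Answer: 52216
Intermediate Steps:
428*(117 + J(w)) = 428*(117 + 5) = 428*122 = 52216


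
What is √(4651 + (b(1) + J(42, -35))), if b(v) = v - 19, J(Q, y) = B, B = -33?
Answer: 10*√46 ≈ 67.823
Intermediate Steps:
J(Q, y) = -33
b(v) = -19 + v
√(4651 + (b(1) + J(42, -35))) = √(4651 + ((-19 + 1) - 33)) = √(4651 + (-18 - 33)) = √(4651 - 51) = √4600 = 10*√46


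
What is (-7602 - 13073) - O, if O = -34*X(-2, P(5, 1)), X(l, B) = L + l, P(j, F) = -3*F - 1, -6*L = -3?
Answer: -20726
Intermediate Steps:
L = ½ (L = -⅙*(-3) = ½ ≈ 0.50000)
P(j, F) = -1 - 3*F
X(l, B) = ½ + l
O = 51 (O = -34*(½ - 2) = -34*(-3/2) = 51)
(-7602 - 13073) - O = (-7602 - 13073) - 1*51 = -20675 - 51 = -20726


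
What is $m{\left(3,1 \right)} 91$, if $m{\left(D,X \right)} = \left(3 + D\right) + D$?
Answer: $819$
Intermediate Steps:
$m{\left(D,X \right)} = 3 + 2 D$
$m{\left(3,1 \right)} 91 = \left(3 + 2 \cdot 3\right) 91 = \left(3 + 6\right) 91 = 9 \cdot 91 = 819$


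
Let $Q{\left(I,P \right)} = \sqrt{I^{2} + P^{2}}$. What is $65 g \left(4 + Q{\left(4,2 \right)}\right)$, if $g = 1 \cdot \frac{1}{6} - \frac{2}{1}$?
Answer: $- \frac{1430}{3} - \frac{715 \sqrt{5}}{3} \approx -1009.6$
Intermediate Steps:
$g = - \frac{11}{6}$ ($g = 1 \cdot \frac{1}{6} - 2 = \frac{1}{6} - 2 = - \frac{11}{6} \approx -1.8333$)
$65 g \left(4 + Q{\left(4,2 \right)}\right) = 65 \left(- \frac{11 \left(4 + \sqrt{4^{2} + 2^{2}}\right)}{6}\right) = 65 \left(- \frac{11 \left(4 + \sqrt{16 + 4}\right)}{6}\right) = 65 \left(- \frac{11 \left(4 + \sqrt{20}\right)}{6}\right) = 65 \left(- \frac{11 \left(4 + 2 \sqrt{5}\right)}{6}\right) = 65 \left(- \frac{22}{3} - \frac{11 \sqrt{5}}{3}\right) = - \frac{1430}{3} - \frac{715 \sqrt{5}}{3}$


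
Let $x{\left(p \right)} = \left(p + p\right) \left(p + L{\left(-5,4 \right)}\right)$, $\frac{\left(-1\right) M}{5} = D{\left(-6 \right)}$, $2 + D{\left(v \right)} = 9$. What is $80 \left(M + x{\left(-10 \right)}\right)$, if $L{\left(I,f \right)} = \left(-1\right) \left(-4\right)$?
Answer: $6800$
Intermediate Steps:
$D{\left(v \right)} = 7$ ($D{\left(v \right)} = -2 + 9 = 7$)
$L{\left(I,f \right)} = 4$
$M = -35$ ($M = \left(-5\right) 7 = -35$)
$x{\left(p \right)} = 2 p \left(4 + p\right)$ ($x{\left(p \right)} = \left(p + p\right) \left(p + 4\right) = 2 p \left(4 + p\right)$)
$80 \left(M + x{\left(-10 \right)}\right) = 80 \left(-35 + 2 \left(-10\right) \left(4 - 10\right)\right) = 80 \left(-35 + 2 \left(-10\right) \left(-6\right)\right) = 80 \left(-35 + 120\right) = 80 \cdot 85 = 6800$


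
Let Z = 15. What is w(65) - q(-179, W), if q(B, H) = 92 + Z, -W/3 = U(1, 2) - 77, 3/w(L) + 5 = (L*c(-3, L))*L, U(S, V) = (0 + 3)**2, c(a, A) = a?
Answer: -1356763/12680 ≈ -107.00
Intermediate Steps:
U(S, V) = 9 (U(S, V) = 3**2 = 9)
w(L) = 3/(-5 - 3*L**2) (w(L) = 3/(-5 + (L*(-3))*L) = 3/(-5 + (-3*L)*L) = 3/(-5 - 3*L**2))
W = 204 (W = -3*(9 - 77) = -3*(-68) = 204)
q(B, H) = 107 (q(B, H) = 92 + 15 = 107)
w(65) - q(-179, W) = 3/(-5 - 3*65**2) - 1*107 = 3/(-5 - 3*4225) - 107 = 3/(-5 - 12675) - 107 = 3/(-12680) - 107 = 3*(-1/12680) - 107 = -3/12680 - 107 = -1356763/12680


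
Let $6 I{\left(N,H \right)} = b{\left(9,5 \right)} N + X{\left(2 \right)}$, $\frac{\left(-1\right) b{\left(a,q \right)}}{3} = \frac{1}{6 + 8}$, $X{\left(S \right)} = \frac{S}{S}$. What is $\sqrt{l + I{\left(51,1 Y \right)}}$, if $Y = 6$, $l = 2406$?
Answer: $\frac{\sqrt{4241265}}{42} \approx 49.034$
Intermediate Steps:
$X{\left(S \right)} = 1$
$b{\left(a,q \right)} = - \frac{3}{14}$ ($b{\left(a,q \right)} = - \frac{3}{6 + 8} = - \frac{3}{14}$)
$I{\left(N,H \right)} = \frac{1}{6} - \frac{N}{28}$ ($I{\left(N,H \right)} = \frac{- \frac{3 N}{14} + 1}{6} = \frac{1 - \frac{3 N}{14}}{6} = \frac{1}{6} - \frac{N}{28}$)
$\sqrt{l + I{\left(51,1 Y \right)}} = \sqrt{2406 + \left(\frac{1}{6} - \frac{51}{28}\right)} = \sqrt{2406 - \frac{139}{84}} = \sqrt{\frac{201965}{84}} = \frac{\sqrt{4241265}}{42}$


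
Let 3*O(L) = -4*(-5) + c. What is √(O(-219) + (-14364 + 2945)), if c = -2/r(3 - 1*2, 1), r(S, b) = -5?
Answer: I*√285305/5 ≈ 106.83*I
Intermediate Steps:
c = ⅖ (c = -2/(-5) = -2*(-⅕) = ⅖ ≈ 0.40000)
O(L) = 34/5 (O(L) = (-4*(-5) + ⅖)/3 = (20 + ⅖)/3 = (⅓)*(102/5) = 34/5)
√(O(-219) + (-14364 + 2945)) = √(34/5 + (-14364 + 2945)) = √(34/5 - 11419) = √(-57061/5) = I*√285305/5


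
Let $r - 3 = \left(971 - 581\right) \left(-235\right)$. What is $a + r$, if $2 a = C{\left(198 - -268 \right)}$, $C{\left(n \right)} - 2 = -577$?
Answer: $- \frac{183869}{2} \approx -91935.0$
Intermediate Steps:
$C{\left(n \right)} = -575$ ($C{\left(n \right)} = 2 - 577 = -575$)
$a = - \frac{575}{2}$ ($a = \frac{1}{2} \left(-575\right) = - \frac{575}{2} \approx -287.5$)
$r = -91647$ ($r = 3 + \left(971 - 581\right) \left(-235\right) = 3 + 390 \left(-235\right) = 3 - 91650 = -91647$)
$a + r = - \frac{575}{2} - 91647 = - \frac{183869}{2}$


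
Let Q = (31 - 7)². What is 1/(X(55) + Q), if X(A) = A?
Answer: 1/631 ≈ 0.0015848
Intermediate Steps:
Q = 576 (Q = 24² = 576)
1/(X(55) + Q) = 1/(55 + 576) = 1/631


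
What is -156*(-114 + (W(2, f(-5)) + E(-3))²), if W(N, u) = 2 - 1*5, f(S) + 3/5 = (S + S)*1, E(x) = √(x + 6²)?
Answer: 11232 + 936*√33 ≈ 16609.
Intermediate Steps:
E(x) = √(36 + x) (E(x) = √(x + 36) = √(36 + x))
f(S) = -⅗ + 2*S (f(S) = -⅗ + (S + S)*1 = -⅗ + (2*S)*1 = -⅗ + 2*S)
W(N, u) = -3 (W(N, u) = 2 - 5 = -3)
-156*(-114 + (W(2, f(-5)) + E(-3))²) = -156*(-114 + (-3 + √(36 - 3))²) = -156*(-114 + (-3 + √33)²) = 17784 - 156*(-3 + √33)²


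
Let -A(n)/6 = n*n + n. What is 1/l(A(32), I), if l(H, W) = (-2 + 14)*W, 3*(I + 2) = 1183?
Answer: 1/4708 ≈ 0.00021240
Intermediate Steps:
I = 1177/3 (I = -2 + (⅓)*1183 = -2 + 1183/3 = 1177/3 ≈ 392.33)
A(n) = -6*n - 6*n² (A(n) = -6*(n*n + n) = -6*(n² + n) = -6*(n + n²) = -6*n - 6*n²)
l(H, W) = 12*W
1/l(A(32), I) = 1/(12*(1177/3)) = 1/4708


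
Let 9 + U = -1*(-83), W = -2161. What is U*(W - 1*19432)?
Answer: -1597882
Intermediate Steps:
U = 74 (U = -9 - 1*(-83) = -9 + 83 = 74)
U*(W - 1*19432) = 74*(-2161 - 1*19432) = 74*(-2161 - 19432) = 74*(-21593) = -1597882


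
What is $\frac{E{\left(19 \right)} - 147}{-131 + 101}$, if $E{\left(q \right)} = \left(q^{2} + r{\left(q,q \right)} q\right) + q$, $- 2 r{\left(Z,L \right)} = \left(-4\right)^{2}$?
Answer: $- \frac{27}{10} \approx -2.7$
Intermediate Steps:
$r{\left(Z,L \right)} = -8$ ($r{\left(Z,L \right)} = - \frac{\left(-4\right)^{2}}{2} = \left(- \frac{1}{2}\right) 16 = -8$)
$E{\left(q \right)} = q^{2} - 7 q$ ($E{\left(q \right)} = \left(q^{2} - 8 q\right) + q = q^{2} - 7 q$)
$\frac{E{\left(19 \right)} - 147}{-131 + 101} = \frac{19 \left(-7 + 19\right) - 147}{-131 + 101} = \frac{19 \cdot 12 - 147}{-30} = \left(228 - 147\right) \left(- \frac{1}{30}\right) = 81 \left(- \frac{1}{30}\right) = - \frac{27}{10}$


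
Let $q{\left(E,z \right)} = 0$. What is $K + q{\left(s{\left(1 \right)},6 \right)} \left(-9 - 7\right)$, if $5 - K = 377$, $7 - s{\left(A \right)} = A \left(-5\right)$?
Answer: $-372$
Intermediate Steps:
$s{\left(A \right)} = 7 + 5 A$ ($s{\left(A \right)} = 7 - A \left(-5\right) = 7 - - 5 A = 7 + 5 A$)
$K = -372$ ($K = 5 - 377 = -372$)
$K + q{\left(s{\left(1 \right)},6 \right)} \left(-9 - 7\right) = -372 + 0 \left(-9 - 7\right) = -372 + 0 \left(-16\right) = -372 + 0 = -372$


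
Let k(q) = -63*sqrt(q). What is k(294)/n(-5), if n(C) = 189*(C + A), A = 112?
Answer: -7*sqrt(6)/321 ≈ -0.053416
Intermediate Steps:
n(C) = 21168 + 189*C (n(C) = 189*(C + 112) = 189*(112 + C) = 21168 + 189*C)
k(294)/n(-5) = (-441*sqrt(6))/(21168 + 189*(-5)) = (-441*sqrt(6))/(21168 - 945) = -441*sqrt(6)/20223 = -441*sqrt(6)*(1/20223) = -7*sqrt(6)/321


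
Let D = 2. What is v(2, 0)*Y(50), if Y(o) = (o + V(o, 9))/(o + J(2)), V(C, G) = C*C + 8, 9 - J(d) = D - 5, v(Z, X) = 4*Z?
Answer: 10232/31 ≈ 330.06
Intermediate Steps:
J(d) = 12 (J(d) = 9 - (2 - 5) = 9 - 1*(-3) = 9 + 3 = 12)
V(C, G) = 8 + C**2 (V(C, G) = C**2 + 8 = 8 + C**2)
Y(o) = (8 + o + o**2)/(12 + o) (Y(o) = (o + (8 + o**2))/(o + 12) = (8 + o + o**2)/(12 + o))
v(2, 0)*Y(50) = (4*2)*((8 + 50 + 50**2)/(12 + 50)) = 8*((8 + 50 + 2500)/62) = 8*((1/62)*2558) = 8*(1279/31) = 10232/31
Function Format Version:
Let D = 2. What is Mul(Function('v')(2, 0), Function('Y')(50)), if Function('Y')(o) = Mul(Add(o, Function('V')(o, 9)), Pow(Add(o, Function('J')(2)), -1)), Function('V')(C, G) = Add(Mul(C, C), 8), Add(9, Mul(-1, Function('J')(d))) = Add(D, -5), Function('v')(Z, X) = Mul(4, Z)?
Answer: Rational(10232, 31) ≈ 330.06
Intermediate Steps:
Function('J')(d) = 12 (Function('J')(d) = Add(9, Mul(-1, Add(2, -5))) = Add(9, Mul(-1, -3)) = Add(9, 3) = 12)
Function('V')(C, G) = Add(8, Pow(C, 2)) (Function('V')(C, G) = Add(Pow(C, 2), 8) = Add(8, Pow(C, 2)))
Function('Y')(o) = Mul(Pow(Add(12, o), -1), Add(8, o, Pow(o, 2))) (Function('Y')(o) = Mul(Add(o, Add(8, Pow(o, 2))), Pow(Add(o, 12), -1)) = Mul(Add(8, o, Pow(o, 2)), Pow(Add(12, o), -1)) = Mul(Pow(Add(12, o), -1), Add(8, o, Pow(o, 2))))
Mul(Function('v')(2, 0), Function('Y')(50)) = Mul(Mul(4, 2), Mul(Pow(Add(12, 50), -1), Add(8, 50, Pow(50, 2)))) = Mul(8, Mul(Pow(62, -1), Add(8, 50, 2500))) = Mul(8, Mul(Rational(1, 62), 2558)) = Mul(8, Rational(1279, 31)) = Rational(10232, 31)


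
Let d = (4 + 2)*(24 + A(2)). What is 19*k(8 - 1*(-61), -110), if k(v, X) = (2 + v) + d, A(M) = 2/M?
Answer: 4199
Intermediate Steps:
d = 150 (d = (4 + 2)*(24 + 2/2) = 6*(24 + 2*(1/2)) = 6*(24 + 1) = 6*25 = 150)
k(v, X) = 152 + v (k(v, X) = (2 + v) + 150 = 152 + v)
19*k(8 - 1*(-61), -110) = 19*(152 + (8 - 1*(-61))) = 19*(152 + (8 + 61)) = 19*(152 + 69) = 19*221 = 4199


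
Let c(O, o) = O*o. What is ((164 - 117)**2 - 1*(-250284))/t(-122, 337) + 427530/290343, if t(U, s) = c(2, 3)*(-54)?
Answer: -24390351793/31357044 ≈ -777.83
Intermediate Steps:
t(U, s) = -324 (t(U, s) = (2*3)*(-54) = 6*(-54) = -324)
((164 - 117)**2 - 1*(-250284))/t(-122, 337) + 427530/290343 = ((164 - 117)**2 - 1*(-250284))/(-324) + 427530/290343 = (47**2 + 250284)*(-1/324) + 427530*(1/290343) = (2209 + 250284)*(-1/324) + 142510/96781 = 252493*(-1/324) + 142510/96781 = -252493/324 + 142510/96781 = -24390351793/31357044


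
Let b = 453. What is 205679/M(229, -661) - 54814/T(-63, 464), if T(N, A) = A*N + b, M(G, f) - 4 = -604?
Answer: -1962115847/5755800 ≈ -340.89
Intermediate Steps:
M(G, f) = -600 (M(G, f) = 4 - 604 = -600)
T(N, A) = 453 + A*N (T(N, A) = A*N + 453 = 453 + A*N)
205679/M(229, -661) - 54814/T(-63, 464) = 205679/(-600) - 54814/(453 + 464*(-63)) = 205679*(-1/600) - 54814/(453 - 29232) = -205679/600 - 54814/(-28779) = -205679/600 - 54814*(-1/28779) = -205679/600 + 54814/28779 = -1962115847/5755800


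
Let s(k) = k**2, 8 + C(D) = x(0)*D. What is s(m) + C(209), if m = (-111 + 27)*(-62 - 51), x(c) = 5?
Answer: 90099101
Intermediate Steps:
m = 9492 (m = -84*(-113) = 9492)
C(D) = -8 + 5*D
s(m) + C(209) = 9492**2 + (-8 + 5*209) = 90098064 + (-8 + 1045) = 90098064 + 1037 = 90099101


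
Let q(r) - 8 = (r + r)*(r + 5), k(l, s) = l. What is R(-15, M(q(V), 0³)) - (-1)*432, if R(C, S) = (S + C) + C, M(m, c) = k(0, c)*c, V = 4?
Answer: 402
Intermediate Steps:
q(r) = 8 + 2*r*(5 + r) (q(r) = 8 + (r + r)*(r + 5) = 8 + (2*r)*(5 + r) = 8 + 2*r*(5 + r))
M(m, c) = 0 (M(m, c) = 0*c = 0)
R(C, S) = S + 2*C (R(C, S) = (C + S) + C = S + 2*C)
R(-15, M(q(V), 0³)) - (-1)*432 = (0 + 2*(-15)) - (-1)*432 = (0 - 30) - 1*(-432) = -30 + 432 = 402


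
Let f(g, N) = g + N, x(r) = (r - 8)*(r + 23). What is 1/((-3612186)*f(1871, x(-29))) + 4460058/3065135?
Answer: 12266060430601/8429740407270 ≈ 1.4551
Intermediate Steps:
x(r) = (-8 + r)*(23 + r)
f(g, N) = N + g
1/((-3612186)*f(1871, x(-29))) + 4460058/3065135 = 1/((-3612186)*((-184 + (-29)**2 + 15*(-29)) + 1871)) + 4460058/3065135 = -1/(3612186*((-184 + 841 - 435) + 1871)) + 4460058*(1/3065135) = -1/(3612186*(222 + 1871)) + 4460058/3065135 = -1/3612186/2093 + 4460058/3065135 = -1/3612186*1/2093 + 4460058/3065135 = -1/7560305298 + 4460058/3065135 = 12266060430601/8429740407270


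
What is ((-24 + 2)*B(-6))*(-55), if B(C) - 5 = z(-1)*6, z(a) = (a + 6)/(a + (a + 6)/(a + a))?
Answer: -30250/7 ≈ -4321.4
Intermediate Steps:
z(a) = (6 + a)/(a + (6 + a)/(2*a)) (z(a) = (6 + a)/(a + (6 + a)/((2*a))) = (6 + a)/(a + (6 + a)*(1/(2*a))) = (6 + a)/(a + (6 + a)/(2*a)))
B(C) = -25/7 (B(C) = 5 + (2*(-1)*(6 - 1)/(6 - 1 + 2*(-1)²))*6 = 5 + (2*(-1)*5/(6 - 1 + 2*1))*6 = 5 + (2*(-1)*5/(6 - 1 + 2))*6 = 5 + (2*(-1)*5/7)*6 = 5 + (2*(-1)*(⅐)*5)*6 = 5 - 10/7*6 = 5 - 60/7 = -25/7)
((-24 + 2)*B(-6))*(-55) = ((-24 + 2)*(-25/7))*(-55) = -22*(-25/7)*(-55) = (550/7)*(-55) = -30250/7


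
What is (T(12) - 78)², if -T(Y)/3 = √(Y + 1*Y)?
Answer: 6300 + 936*√6 ≈ 8592.7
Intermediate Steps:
T(Y) = -3*√2*√Y (T(Y) = -3*√(Y + 1*Y) = -3*√(Y + Y) = -3*√2*√Y)
(T(12) - 78)² = (-3*√2*√12 - 78)² = (-3*√2*2*√3 - 78)² = (-6*√6 - 78)² = (-78 - 6*√6)²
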